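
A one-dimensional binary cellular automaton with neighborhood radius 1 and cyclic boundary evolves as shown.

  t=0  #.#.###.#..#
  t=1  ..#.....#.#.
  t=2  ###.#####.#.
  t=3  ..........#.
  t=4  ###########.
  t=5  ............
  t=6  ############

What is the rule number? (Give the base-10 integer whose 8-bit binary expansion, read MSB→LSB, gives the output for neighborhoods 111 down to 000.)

  nb ###: next=.  (t=0,i=5, bit7=0)
  nb ##.: next=.  (t=0,i=0, bit6=0)
  nb #.#: next=.  (t=0,i=1, bit5=0)
  nb #..: next=.  (t=0,i=9, bit4=0)
  nb .##: next=.  (t=0,i=4, bit3=0)
  nb .#.: next=#  (t=0,i=2, bit2=1)
  nb ..#: next=#  (t=0,i=10, bit1=1)
  nb ...: next=#  (t=1,i=0, bit0=1)
  bits 00000111 = 7

7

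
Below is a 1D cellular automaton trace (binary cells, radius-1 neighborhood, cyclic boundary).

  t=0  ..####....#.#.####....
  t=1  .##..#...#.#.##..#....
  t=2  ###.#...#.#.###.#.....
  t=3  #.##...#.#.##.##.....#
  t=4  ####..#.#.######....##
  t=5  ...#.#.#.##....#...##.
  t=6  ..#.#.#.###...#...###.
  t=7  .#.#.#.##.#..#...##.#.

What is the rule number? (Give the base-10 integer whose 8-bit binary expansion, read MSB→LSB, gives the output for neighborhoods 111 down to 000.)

106

  ###|.  b7=0 t=0,i=3
  ##.|#  b6=1 t=0,i=5
  #.#|#  b5=1 t=0,i=11
  #..|.  b4=0 t=0,i=6
  .##|#  b3=1 t=0,i=2
  .#.|.  b2=0 t=0,i=10
  ..#|#  b1=1 t=0,i=1
  ...|.  b0=0 t=0,i=0
  bits 01101010 = 106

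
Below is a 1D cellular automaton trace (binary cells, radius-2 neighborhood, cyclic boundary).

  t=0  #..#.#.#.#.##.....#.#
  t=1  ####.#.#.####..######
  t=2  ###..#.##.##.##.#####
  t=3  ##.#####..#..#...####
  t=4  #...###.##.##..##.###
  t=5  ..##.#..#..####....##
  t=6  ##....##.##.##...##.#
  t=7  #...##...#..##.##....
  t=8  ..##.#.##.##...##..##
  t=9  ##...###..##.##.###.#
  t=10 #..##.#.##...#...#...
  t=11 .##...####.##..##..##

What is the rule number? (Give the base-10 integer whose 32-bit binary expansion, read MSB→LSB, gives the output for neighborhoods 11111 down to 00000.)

  [31] ##### => #  t=1,i=0
  [30] ####. => #  t=1,i=2
  [29] ###.# => .  t=1,i=3
  [28] ###.. => .  t=1,i=12
  [27] ##.## => .  t=2,i=9
  [26] ##.#. => .  t=1,i=4
  [25] ##..# => #  t=0,i=1
  [24] ##... => .  t=0,i=13
  [23] #.### => .  t=1,i=9
  [22] #.##. => #  t=0,i=11
  [21] #.#.# => #  t=0,i=5
  [20] #.#.. => .  t=5,i=5
  [19] #..## => #  t=1,i=14
  [18] #..#. => #  t=0,i=2
  [17] #...# => #  t=3,i=15
  [16] #.... => .  t=0,i=14
  [15] .#### => #  t=1,i=10
  [14] .###. => #  t=4,i=5
  [13] .##.# => .  t=2,i=8
  [12] .##.. => #  t=0,i=0
  [11] .#.## => #  t=0,i=10
  [10] .#.#. => .  t=0,i=4
  [9] .#..# => #  t=3,i=11
  [8] .#... => .  t=3,i=14
  [7] ..### => .  t=1,i=15
  [6] ..##. => .  t=4,i=15
  [5] ..#.# => #  t=0,i=3
  [4] ..#.. => .  t=3,i=10
  [3] ...## => #  t=3,i=16
  [2] ...#. => #  t=0,i=17
  [1] ....# => #  t=0,i=16
  [0] ..... => #  t=0,i=15
  bits 11000010011011101101101000101111 = 3262044719

3262044719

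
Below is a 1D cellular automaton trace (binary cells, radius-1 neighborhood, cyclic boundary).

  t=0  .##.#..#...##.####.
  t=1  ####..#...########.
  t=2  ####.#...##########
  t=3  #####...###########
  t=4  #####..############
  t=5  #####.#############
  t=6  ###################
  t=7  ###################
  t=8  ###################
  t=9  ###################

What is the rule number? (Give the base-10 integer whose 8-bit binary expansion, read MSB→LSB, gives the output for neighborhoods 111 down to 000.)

234

  ###|#  b7=1 t=0,i=15
  ##.|#  b6=1 t=0,i=2
  #.#|#  b5=1 t=0,i=3
  #..|.  b4=0 t=0,i=5
  .##|#  b3=1 t=0,i=1
  .#.|.  b2=0 t=0,i=4
  ..#|#  b1=1 t=0,i=0
  ...|.  b0=0 t=0,i=9
  bits 11101010 = 234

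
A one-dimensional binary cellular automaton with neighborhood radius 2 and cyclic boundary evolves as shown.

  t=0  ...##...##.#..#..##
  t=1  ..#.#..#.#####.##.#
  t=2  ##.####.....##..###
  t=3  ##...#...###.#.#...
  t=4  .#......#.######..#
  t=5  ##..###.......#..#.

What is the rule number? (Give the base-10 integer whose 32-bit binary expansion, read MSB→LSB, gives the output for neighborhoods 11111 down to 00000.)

  ##### -> .   bit 31 = 0  t=1,i=11
  ####. -> #   bit 30 = 1  t=1,i=12
  ###.# -> #   bit 29 = 1  t=1,i=13
  ###.. -> .   bit 28 = 0  t=2,i=6
  ##.## -> .   bit 27 = 0  t=1,i=14
  ##.#. -> #   bit 26 = 1  t=0,i=10
  ##..# -> .   bit 25 = 0  t=2,i=14
  ##... -> .   bit 24 = 0  t=0,i=0
  #.### -> .   bit 23 = 0  t=1,i=9
  #.##. -> .   bit 22 = 0  t=1,i=15
  #.#.# -> #   bit 21 = 1  t=3,i=13
  #.#.. -> #   bit 20 = 1  t=0,i=11
  #..## -> #   bit 19 = 1  t=0,i=16
  #..#. -> #   bit 18 = 1  t=0,i=13
  #...# -> .   bit 17 = 0  t=0,i=1
  #.... -> .   bit 16 = 0  t=2,i=8
  .#### -> .   bit 15 = 0  t=1,i=10
  .###. -> #   bit 14 = 1  t=3,i=10
  .##.# -> #   bit 13 = 1  t=0,i=9
  .##.. -> #   bit 12 = 1  t=0,i=4
  .#.## -> .   bit 11 = 0  t=1,i=8
  .#.#. -> #   bit 10 = 1  t=1,i=3
  .#..# -> #   bit 9 = 1  t=0,i=12
  .#... -> .   bit 8 = 0  t=3,i=6
  ..### -> .   bit 7 = 0  t=2,i=16
  ..##. -> .   bit 6 = 0  t=0,i=3
  ..#.# -> .   bit 5 = 0  t=1,i=2
  ..#.. -> .   bit 4 = 0  t=0,i=14
  ...## -> #   bit 3 = 1  t=0,i=2
  ...#. -> .   bit 2 = 0  t=3,i=4
  ....# -> #   bit 1 = 1  t=2,i=10
  ..... -> #   bit 0 = 1  t=2,i=9
  bits 01100100001111000111011000001011 = 1681683979

1681683979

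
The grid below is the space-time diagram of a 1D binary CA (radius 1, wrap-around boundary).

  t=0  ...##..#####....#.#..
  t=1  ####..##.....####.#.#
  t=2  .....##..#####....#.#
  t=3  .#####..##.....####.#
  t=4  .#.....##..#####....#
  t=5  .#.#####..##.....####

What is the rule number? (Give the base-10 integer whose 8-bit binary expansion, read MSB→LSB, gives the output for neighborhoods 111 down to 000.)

15

  ###|.  b7=0 t=0,i=8
  ##.|.  b6=0 t=0,i=4
  #.#|.  b5=0 t=0,i=17
  #..|.  b4=0 t=0,i=5
  .##|#  b3=1 t=0,i=3
  .#.|#  b2=1 t=0,i=16
  ..#|#  b1=1 t=0,i=2
  ...|#  b0=1 t=0,i=0
  bits 00001111 = 15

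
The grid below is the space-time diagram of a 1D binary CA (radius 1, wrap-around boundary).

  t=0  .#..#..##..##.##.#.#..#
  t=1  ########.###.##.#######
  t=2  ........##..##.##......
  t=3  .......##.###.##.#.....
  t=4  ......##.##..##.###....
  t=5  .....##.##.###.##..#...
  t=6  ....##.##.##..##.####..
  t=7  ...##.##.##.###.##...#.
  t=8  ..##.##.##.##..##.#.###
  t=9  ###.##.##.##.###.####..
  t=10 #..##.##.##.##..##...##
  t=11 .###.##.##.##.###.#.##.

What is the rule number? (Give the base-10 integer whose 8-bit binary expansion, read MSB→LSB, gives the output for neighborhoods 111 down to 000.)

62

  ###|.  b7=0 t=1,i=0
  ##.|.  b6=0 t=0,i=8
  #.#|#  b5=1 t=0,i=0
  #..|#  b4=1 t=0,i=2
  .##|#  b3=1 t=0,i=7
  .#.|#  b2=1 t=0,i=1
  ..#|#  b1=1 t=0,i=3
  ...|.  b0=0 t=2,i=0
  bits 00111110 = 62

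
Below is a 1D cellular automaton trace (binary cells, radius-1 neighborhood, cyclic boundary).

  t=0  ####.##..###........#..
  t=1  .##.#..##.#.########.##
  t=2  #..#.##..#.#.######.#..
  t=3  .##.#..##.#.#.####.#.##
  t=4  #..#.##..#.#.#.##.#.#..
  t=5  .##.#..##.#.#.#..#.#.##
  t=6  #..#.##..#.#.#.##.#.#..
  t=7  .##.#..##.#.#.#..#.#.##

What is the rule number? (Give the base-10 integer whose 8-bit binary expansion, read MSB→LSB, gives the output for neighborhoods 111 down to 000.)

179

  ###|#  b7=1 t=0,i=1
  ##.|.  b6=0 t=0,i=3
  #.#|#  b5=1 t=0,i=4
  #..|#  b4=1 t=0,i=7
  .##|.  b3=0 t=0,i=0
  .#.|.  b2=0 t=0,i=20
  ..#|#  b1=1 t=0,i=8
  ...|#  b0=1 t=0,i=13
  bits 10110011 = 179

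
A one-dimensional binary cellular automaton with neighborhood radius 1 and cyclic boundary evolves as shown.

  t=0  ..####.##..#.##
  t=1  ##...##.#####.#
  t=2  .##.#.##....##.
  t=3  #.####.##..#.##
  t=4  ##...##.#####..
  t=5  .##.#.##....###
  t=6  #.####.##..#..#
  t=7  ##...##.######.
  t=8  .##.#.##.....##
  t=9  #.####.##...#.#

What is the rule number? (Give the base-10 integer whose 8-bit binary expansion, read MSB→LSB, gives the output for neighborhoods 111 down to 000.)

118

  ###|.  b7=0 t=0,i=3
  ##.|#  b6=1 t=0,i=5
  #.#|#  b5=1 t=0,i=6
  #..|#  b4=1 t=0,i=0
  .##|.  b3=0 t=0,i=2
  .#.|#  b2=1 t=0,i=11
  ..#|#  b1=1 t=0,i=1
  ...|.  b0=0 t=1,i=3
  bits 01110110 = 118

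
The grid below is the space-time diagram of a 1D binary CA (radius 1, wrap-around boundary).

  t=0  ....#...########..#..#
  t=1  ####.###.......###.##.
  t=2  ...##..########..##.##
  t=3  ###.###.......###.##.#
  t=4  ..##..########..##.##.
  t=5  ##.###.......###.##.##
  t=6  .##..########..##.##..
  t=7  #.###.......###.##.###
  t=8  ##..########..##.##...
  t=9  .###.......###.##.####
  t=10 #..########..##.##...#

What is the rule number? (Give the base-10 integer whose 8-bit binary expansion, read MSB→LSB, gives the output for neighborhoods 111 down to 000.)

115

  ### -> .   bit 7 = 0  t=0,i=9
  ##. -> #   bit 6 = 1  t=0,i=15
  #.# -> #   bit 5 = 1  t=1,i=4
  #.. -> #   bit 4 = 1  t=0,i=0
  .## -> .   bit 3 = 0  t=0,i=8
  .#. -> .   bit 2 = 0  t=0,i=4
  ..# -> #   bit 1 = 1  t=0,i=3
  ... -> #   bit 0 = 1  t=0,i=1
  bits 01110011 = 115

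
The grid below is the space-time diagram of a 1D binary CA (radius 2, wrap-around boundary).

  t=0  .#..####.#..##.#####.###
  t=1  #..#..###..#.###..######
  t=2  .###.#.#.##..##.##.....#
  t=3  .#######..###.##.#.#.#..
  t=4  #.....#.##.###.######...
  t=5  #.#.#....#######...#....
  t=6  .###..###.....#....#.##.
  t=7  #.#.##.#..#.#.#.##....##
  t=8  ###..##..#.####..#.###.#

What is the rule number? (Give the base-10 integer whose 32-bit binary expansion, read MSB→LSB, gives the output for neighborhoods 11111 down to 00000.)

1856861210

  ##### -> .   bit 31 = 0  t=0,i=17
  ####. -> #   bit 30 = 1  t=0,i=6
  ###.# -> #   bit 29 = 1  t=0,i=7
  ###.. -> .   bit 28 = 0  t=1,i=0
  ##.## -> #   bit 27 = 1  t=0,i=14
  ##.#. -> #   bit 26 = 1  t=0,i=0
  ##..# -> #   bit 25 = 1  t=1,i=1
  ##... -> .   bit 24 = 0  t=2,i=18
  #.### -> #   bit 23 = 1  t=0,i=15
  #.##. -> .   bit 22 = 0  t=2,i=9
  #.#.# -> #   bit 21 = 1  t=2,i=5
  #.#.. -> .   bit 20 = 0  t=0,i=1
  #..## -> #   bit 19 = 1  t=0,i=3
  #..#. -> #   bit 18 = 1  t=1,i=2
  #...# -> .   bit 17 = 0  t=3,i=23
  #.... -> #   bit 16 = 1  t=2,i=19
  .#### -> .   bit 15 = 0  t=0,i=5
  .###. -> #   bit 14 = 1  t=0,i=22
  .##.# -> #   bit 13 = 1  t=0,i=13
  .##.. -> #   bit 12 = 1  t=2,i=10
  .#.## -> .   bit 11 = 0  t=1,i=12
  .#.#. -> #   bit 10 = 1  t=2,i=6
  .#..# -> .   bit 9 = 0  t=0,i=2
  .#... -> .   bit 8 = 0  t=3,i=22
  ..### -> .   bit 7 = 0  t=0,i=4
  ..##. -> .   bit 6 = 0  t=0,i=12
  ..#.# -> .   bit 5 = 0  t=1,i=11
  ..#.. -> #   bit 4 = 1  t=1,i=3
  ...## -> #   bit 3 = 1  t=3,i=0
  ...#. -> .   bit 2 = 0  t=2,i=22
  ....# -> #   bit 1 = 1  t=2,i=21
  ..... -> .   bit 0 = 0  t=2,i=20
  bits 01101110101011010111010000011010 = 1856861210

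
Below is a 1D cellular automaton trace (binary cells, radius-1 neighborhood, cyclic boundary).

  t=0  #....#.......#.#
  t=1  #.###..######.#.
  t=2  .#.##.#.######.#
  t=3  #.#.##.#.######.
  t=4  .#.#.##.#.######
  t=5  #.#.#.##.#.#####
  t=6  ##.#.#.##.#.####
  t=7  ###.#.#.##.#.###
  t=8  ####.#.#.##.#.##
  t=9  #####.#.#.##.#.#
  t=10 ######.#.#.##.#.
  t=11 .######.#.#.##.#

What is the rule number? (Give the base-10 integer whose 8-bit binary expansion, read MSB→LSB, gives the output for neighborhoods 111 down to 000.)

  ### -> #   bit 7 = 1  t=1,i=3
  ##. -> #   bit 6 = 1  t=0,i=0
  #.# -> #   bit 5 = 1  t=0,i=14
  #.. -> .   bit 4 = 0  t=0,i=1
  .## -> .   bit 3 = 0  t=0,i=15
  .#. -> .   bit 2 = 0  t=0,i=5
  ..# -> #   bit 1 = 1  t=0,i=4
  ... -> #   bit 0 = 1  t=0,i=2
  bits 11100011 = 227

227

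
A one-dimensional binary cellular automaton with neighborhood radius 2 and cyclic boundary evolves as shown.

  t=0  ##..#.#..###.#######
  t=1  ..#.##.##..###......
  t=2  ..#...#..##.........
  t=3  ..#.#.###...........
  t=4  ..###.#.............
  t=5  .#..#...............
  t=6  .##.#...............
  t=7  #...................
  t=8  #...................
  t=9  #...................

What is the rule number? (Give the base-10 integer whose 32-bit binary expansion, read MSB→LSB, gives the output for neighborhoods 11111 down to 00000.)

715785784

  [31] ##### => .  t=0,i=15
  [30] ####. => .  t=0,i=0
  [29] ###.# => #  t=0,i=11
  [28] ###.. => .  t=0,i=1
  [27] ##.## => #  t=0,i=12
  [26] ##.#. => .  t=4,i=5
  [25] ##..# => #  t=0,i=2
  [24] ##... => .  t=1,i=14
  [23] #.### => #  t=0,i=13
  [22] #.##. => .  t=1,i=4
  [21] #.#.# => #  t=3,i=4
  [20] #.#.. => .  t=0,i=6
  [19] #..## => #  t=0,i=8
  [18] #..#. => .  t=0,i=3
  [17] #...# => #  t=2,i=4
  [16] #.... => .  t=1,i=15
  [15] .#### => .  t=0,i=14
  [14] .###. => .  t=0,i=10
  [13] .##.# => .  t=1,i=5
  [12] .##.. => .  t=1,i=8
  [11] .#.## => .  t=1,i=3
  [10] .#.#. => #  t=0,i=5
  [9] .#..# => #  t=0,i=7
  [8] .#... => .  t=2,i=3
  [7] ..### => .  t=0,i=9
  [6] ..##. => .  t=2,i=9
  [5] ..#.# => #  t=0,i=4
  [4] ..#.. => #  t=2,i=2
  [3] ...## => #  t=4,i=1
  [2] ...#. => .  t=1,i=1
  [1] ....# => .  t=1,i=0
  [0] ..... => .  t=1,i=16
  bits 00101010101010100000011000111000 = 715785784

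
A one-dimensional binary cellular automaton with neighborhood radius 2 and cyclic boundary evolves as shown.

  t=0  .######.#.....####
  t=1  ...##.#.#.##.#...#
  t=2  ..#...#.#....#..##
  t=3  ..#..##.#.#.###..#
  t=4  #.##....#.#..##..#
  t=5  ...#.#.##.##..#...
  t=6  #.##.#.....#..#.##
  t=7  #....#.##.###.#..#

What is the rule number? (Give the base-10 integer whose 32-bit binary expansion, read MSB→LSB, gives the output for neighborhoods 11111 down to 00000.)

2956022333

  [31] ##### => #  t=0,i=3
  [30] ####. => .  t=0,i=5
  [29] ###.# => #  t=0,i=6
  [28] ###.. => #  t=3,i=14
  [27] ##.## => .  t=0,i=0
  [26] ##.#. => .  t=0,i=7
  [25] ##..# => .  t=2,i=0
  [24] ##... => .  t=4,i=4
  [23] #.### => .  t=0,i=1
  [22] #.##. => .  t=1,i=10
  [21] #.#.# => #  t=1,i=6
  [20] #.#.. => #  t=0,i=8
  [19] #..## => .  t=2,i=15
  [18] #..#. => .  t=2,i=1
  [17] #...# => .  t=1,i=1
  [16] #.... => #  t=0,i=10
  [15] .#### => .  t=0,i=2
  [14] .###. => #  t=3,i=13
  [13] .##.# => .  t=1,i=4
  [12] .##.. => #  t=2,i=17
  [11] .#.## => .  t=1,i=9
  [10] .#.#. => .  t=1,i=7
  [9] .#..# => #  t=2,i=14
  [8] .#... => .  t=0,i=9
  [7] ..### => .  t=0,i=14
  [6] ..##. => .  t=1,i=3
  [5] ..#.# => #  t=2,i=6
  [4] ..#.. => #  t=1,i=17
  [3] ...## => #  t=0,i=13
  [2] ...#. => #  t=1,i=16
  [1] ....# => .  t=0,i=12
  [0] ..... => #  t=0,i=11
  bits 10110000001100010101001000111101 = 2956022333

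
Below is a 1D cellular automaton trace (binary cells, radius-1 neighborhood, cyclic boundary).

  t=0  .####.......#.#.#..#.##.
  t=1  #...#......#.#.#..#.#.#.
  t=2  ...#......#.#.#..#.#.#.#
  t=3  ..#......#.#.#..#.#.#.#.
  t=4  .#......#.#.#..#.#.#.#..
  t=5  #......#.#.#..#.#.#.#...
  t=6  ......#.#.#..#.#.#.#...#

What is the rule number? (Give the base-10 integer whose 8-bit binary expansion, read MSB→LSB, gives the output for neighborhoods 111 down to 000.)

98

  ###|.  b7=0 t=0,i=2
  ##.|#  b6=1 t=0,i=4
  #.#|#  b5=1 t=0,i=13
  #..|.  b4=0 t=0,i=5
  .##|.  b3=0 t=0,i=1
  .#.|.  b2=0 t=0,i=12
  ..#|#  b1=1 t=0,i=0
  ...|.  b0=0 t=0,i=6
  bits 01100010 = 98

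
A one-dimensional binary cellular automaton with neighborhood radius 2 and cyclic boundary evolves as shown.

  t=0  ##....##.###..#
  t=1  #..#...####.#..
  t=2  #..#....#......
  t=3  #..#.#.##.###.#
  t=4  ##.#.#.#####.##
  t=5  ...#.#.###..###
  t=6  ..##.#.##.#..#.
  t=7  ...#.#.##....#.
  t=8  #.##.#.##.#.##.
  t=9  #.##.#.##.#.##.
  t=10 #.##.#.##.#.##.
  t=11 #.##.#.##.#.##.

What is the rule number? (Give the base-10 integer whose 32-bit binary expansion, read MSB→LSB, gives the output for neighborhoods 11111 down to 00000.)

  nb #####: next=#  (t=4,i=9, bit31=1)
  nb ####.: next=.  (t=1,i=9, bit30=0)
  nb ###.#: next=.  (t=1,i=10, bit29=0)
  nb ###..: next=.  (t=0,i=1, bit28=0)
  nb ##.##: next=#  (t=0,i=8, bit27=1)
  nb ##.#.: next=.  (t=1,i=11, bit26=0)
  nb ##..#: next=#  (t=0,i=12, bit25=1)
  nb ##...: next=.  (t=0,i=2, bit24=0)
  nb #.###: next=#  (t=0,i=9, bit23=1)
  nb #.##.: next=#  (t=3,i=7, bit22=1)
  nb #.#.#: next=#  (t=3,i=5, bit21=1)
  nb #.#..: next=.  (t=1,i=12, bit20=0)
  nb #..##: next=.  (t=0,i=13, bit19=0)
  nb #..#.: next=.  (t=1,i=2, bit18=0)
  nb #...#: next=.  (t=1,i=5, bit17=0)
  nb #....: next=#  (t=0,i=3, bit16=1)
  nb .####: next=#  (t=1,i=8, bit15=1)
  nb .###.: next=#  (t=0,i=0, bit14=1)
  nb .##.#: next=#  (t=0,i=7, bit13=1)
  nb .##..: next=#  (t=3,i=0, bit12=1)
  nb .#.##: next=.  (t=3,i=6, bit11=0)
  nb .#.#.: next=.  (t=3,i=4, bit10=0)
  nb .#..#: next=.  (t=1,i=1, bit9=0)
  nb .#...: next=.  (t=1,i=4, bit8=0)
  nb ..###: next=.  (t=0,i=14, bit7=0)
  nb ..##.: next=.  (t=0,i=6, bit6=0)
  nb ..#.#: next=#  (t=3,i=3, bit5=1)
  nb ..#..: next=#  (t=1,i=0, bit4=1)
  nb ...##: next=.  (t=0,i=5, bit3=0)
  nb ...#.: next=#  (t=2,i=7, bit2=1)
  nb ....#: next=.  (t=0,i=4, bit1=0)
  nb .....: next=#  (t=2,i=11, bit0=1)
  bits 10001010111000011111000000110101 = 2330062901

2330062901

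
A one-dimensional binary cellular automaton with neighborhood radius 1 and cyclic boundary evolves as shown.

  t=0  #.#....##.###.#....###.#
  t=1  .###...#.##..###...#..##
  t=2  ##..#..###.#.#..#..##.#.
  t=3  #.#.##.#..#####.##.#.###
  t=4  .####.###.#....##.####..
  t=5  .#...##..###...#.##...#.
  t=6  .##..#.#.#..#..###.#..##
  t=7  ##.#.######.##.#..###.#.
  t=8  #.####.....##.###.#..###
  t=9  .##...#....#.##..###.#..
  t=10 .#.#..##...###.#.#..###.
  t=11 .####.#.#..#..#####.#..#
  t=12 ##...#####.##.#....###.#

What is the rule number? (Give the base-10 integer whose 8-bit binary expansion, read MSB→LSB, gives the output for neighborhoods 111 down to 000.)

60

  ### -> .   bit 7 = 0  t=0,i=11
  ##. -> .   bit 6 = 0  t=0,i=0
  #.# -> #   bit 5 = 1  t=0,i=1
  #.. -> #   bit 4 = 1  t=0,i=3
  .## -> #   bit 3 = 1  t=0,i=7
  .#. -> #   bit 2 = 1  t=0,i=2
  ..# -> .   bit 1 = 0  t=0,i=6
  ... -> .   bit 0 = 0  t=0,i=4
  bits 00111100 = 60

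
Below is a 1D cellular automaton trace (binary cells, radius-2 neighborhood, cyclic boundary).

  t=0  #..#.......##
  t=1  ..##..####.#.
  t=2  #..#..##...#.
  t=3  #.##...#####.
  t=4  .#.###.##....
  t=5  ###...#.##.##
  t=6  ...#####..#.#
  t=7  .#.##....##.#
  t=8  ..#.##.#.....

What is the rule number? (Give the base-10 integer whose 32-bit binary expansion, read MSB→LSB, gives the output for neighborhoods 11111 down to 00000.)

  ##### -> .   bit 31 = 0  t=3,i=9
  ####. -> .   bit 30 = 0  t=1,i=8
  ###.# -> .   bit 29 = 0  t=1,i=9
  ###.. -> .   bit 28 = 0  t=0,i=0
  ##.## -> #   bit 27 = 1  t=4,i=6
  ##.#. -> .   bit 26 = 0  t=1,i=10
  ##..# -> .   bit 25 = 0  t=0,i=1
  ##... -> #   bit 24 = 1  t=2,i=8
  #.### -> .   bit 23 = 0  t=4,i=3
  #.##. -> .   bit 22 = 0  t=3,i=2
  #.#.# -> .   bit 21 = 0  t=3,i=0
  #.#.. -> #   bit 20 = 1  t=1,i=11
  #..## -> .   bit 19 = 0  t=1,i=5
  #..#. -> #   bit 18 = 1  t=0,i=2
  #...# -> #   bit 17 = 1  t=1,i=0
  #.... -> .   bit 16 = 0  t=0,i=5
  .#### -> #   bit 15 = 1  t=1,i=7
  .###. -> .   bit 14 = 0  t=0,i=12
  .##.# -> .   bit 13 = 0  t=5,i=9
  .##.. -> #   bit 12 = 1  t=1,i=3
  .#.## -> #   bit 11 = 1  t=3,i=1
  .#.#. -> .   bit 10 = 0  t=2,i=12
  .#..# -> .   bit 9 = 0  t=2,i=1
  .#... -> .   bit 8 = 0  t=0,i=4
  ..### -> #   bit 7 = 1  t=0,i=11
  ..##. -> .   bit 6 = 0  t=1,i=2
  ..#.# -> #   bit 5 = 1  t=2,i=11
  ..#.. -> #   bit 4 = 1  t=0,i=3
  ...## -> .   bit 3 = 0  t=0,i=10
  ...#. -> #   bit 2 = 1  t=2,i=10
  ....# -> #   bit 1 = 1  t=0,i=9
  ..... -> #   bit 0 = 1  t=0,i=6
  bits 00001001000101101001100010110111 = 152475831

152475831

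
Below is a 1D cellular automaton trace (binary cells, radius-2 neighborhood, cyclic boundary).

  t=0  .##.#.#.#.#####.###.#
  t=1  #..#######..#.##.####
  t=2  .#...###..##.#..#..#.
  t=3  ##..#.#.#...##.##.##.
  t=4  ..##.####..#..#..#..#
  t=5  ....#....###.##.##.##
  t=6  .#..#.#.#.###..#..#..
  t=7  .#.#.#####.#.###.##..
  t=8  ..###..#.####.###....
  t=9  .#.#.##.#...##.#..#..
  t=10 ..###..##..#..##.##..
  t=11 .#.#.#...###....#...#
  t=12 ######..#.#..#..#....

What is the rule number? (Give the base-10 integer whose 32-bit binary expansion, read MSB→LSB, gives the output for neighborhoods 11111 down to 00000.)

  #####|#  b31=1 t=0,i=12
  ####.|.  b30=0 t=0,i=13
  ###.#|#  b29=1 t=0,i=14
  ###..|.  b28=0 t=1,i=0
  ##.##|#  b27=1 t=0,i=15
  ##.#.|#  b26=1 t=0,i=3
  ##..#|#  b25=1 t=1,i=1
  ##...|.  b24=0 t=5,i=0
  #.###|.  b23=0 t=0,i=10
  #.##.|.  b22=0 t=0,i=1
  #.#.#|#  b21=1 t=0,i=4
  #.#..|#  b20=1 t=2,i=13
  #..##|.  b19=0 t=1,i=2
  #..#.|#  b18=1 t=1,i=11
  #...#|.  b17=0 t=2,i=3
  #....|#  b16=1 t=5,i=1
  .####|.  b15=0 t=0,i=11
  .###.|#  b14=1 t=0,i=17
  .##.#|.  b13=0 t=0,i=2
  .##..|.  b12=0 t=3,i=1
  .#.##|#  b11=1 t=0,i=0
  .#.#.|#  b10=1 t=0,i=5
  .#..#|.  b9=0 t=2,i=14
  .#...|.  b8=0 t=2,i=2
  ..###|.  b7=0 t=1,i=3
  ..##.|.  b6=0 t=2,i=10
  ..#.#|.  b5=0 t=1,i=12
  ..#..|#  b4=1 t=2,i=1
  ...##|#  b3=1 t=2,i=4
  ...#.|.  b2=0 t=5,i=3
  ....#|.  b1=0 t=5,i=2
  .....|.  b0=0 t=8,i=19
  bits 10101110001101010100110000011000 = 2922728472

2922728472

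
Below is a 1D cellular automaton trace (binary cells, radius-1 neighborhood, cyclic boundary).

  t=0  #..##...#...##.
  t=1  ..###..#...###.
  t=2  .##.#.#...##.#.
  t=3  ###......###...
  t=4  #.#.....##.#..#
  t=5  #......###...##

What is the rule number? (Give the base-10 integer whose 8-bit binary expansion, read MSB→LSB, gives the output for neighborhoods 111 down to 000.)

74

  ###|.  b7=0 t=1,i=3
  ##.|#  b6=1 t=0,i=4
  #.#|.  b5=0 t=0,i=14
  #..|.  b4=0 t=0,i=1
  .##|#  b3=1 t=0,i=3
  .#.|.  b2=0 t=0,i=0
  ..#|#  b1=1 t=0,i=2
  ...|.  b0=0 t=0,i=6
  bits 01001010 = 74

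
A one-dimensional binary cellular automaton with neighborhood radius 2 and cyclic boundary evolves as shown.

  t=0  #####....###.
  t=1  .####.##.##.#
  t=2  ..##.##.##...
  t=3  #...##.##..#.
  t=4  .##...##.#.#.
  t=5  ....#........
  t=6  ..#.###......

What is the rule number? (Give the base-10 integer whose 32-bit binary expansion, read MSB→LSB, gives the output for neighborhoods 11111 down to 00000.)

  #####|#  b31=1 t=0,i=2
  ####.|#  b30=1 t=0,i=3
  ###.#|.  b29=0 t=0,i=11
  ###..|#  b28=1 t=0,i=4
  ##.##|#  b27=1 t=0,i=12
  ##.#.|.  b26=0 t=1,i=11
  ##..#|#  b25=1 t=3,i=9
  ##...|.  b24=0 t=0,i=5
  #.###|.  b23=0 t=0,i=0
  #.##.|#  b22=1 t=1,i=6
  #.#.#|.  b21=0 t=1,i=12
  #.#..|.  b20=0 t=3,i=0
  #..##|.  b19=0 t=4,i=0
  #..#.|.  b18=0 t=3,i=10
  #...#|#  b17=1 t=3,i=2
  #....|#  b16=1 t=0,i=6
  .####|#  b15=1 t=0,i=1
  .###.|#  b14=1 t=0,i=10
  .##.#|.  b13=0 t=1,i=7
  .##..|.  b12=0 t=2,i=9
  .#.##|.  b11=0 t=1,i=0
  .#.#.|.  b10=0 t=3,i=12
  .#..#|.  b9=0 t=4,i=12
  .#...|#  b8=1 t=3,i=1
  ..###|#  b7=1 t=0,i=9
  ..##.|.  b6=0 t=2,i=2
  ..#.#|#  b5=1 t=3,i=11
  ..#..|#  b4=1 t=5,i=4
  ...##|.  b3=0 t=0,i=8
  ...#.|.  b2=0 t=5,i=3
  ....#|#  b1=1 t=0,i=7
  .....|.  b0=0 t=2,i=12
  bits 11011010010000111100000110110010 = 3661873586

3661873586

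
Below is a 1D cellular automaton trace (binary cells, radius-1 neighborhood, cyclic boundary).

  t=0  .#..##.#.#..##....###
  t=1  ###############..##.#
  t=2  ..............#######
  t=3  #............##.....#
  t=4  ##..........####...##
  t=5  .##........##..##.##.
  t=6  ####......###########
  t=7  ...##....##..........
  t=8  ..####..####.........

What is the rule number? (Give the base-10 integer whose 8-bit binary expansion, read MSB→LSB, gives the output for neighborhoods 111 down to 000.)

  ### -> .   bit 7 = 0  t=0,i=19
  ##. -> #   bit 6 = 1  t=0,i=5
  #.# -> #   bit 5 = 1  t=0,i=0
  #.. -> #   bit 4 = 1  t=0,i=2
  .## -> #   bit 3 = 1  t=0,i=4
  .#. -> #   bit 2 = 1  t=0,i=1
  ..# -> #   bit 1 = 1  t=0,i=3
  ... -> .   bit 0 = 0  t=0,i=15
  bits 01111110 = 126

126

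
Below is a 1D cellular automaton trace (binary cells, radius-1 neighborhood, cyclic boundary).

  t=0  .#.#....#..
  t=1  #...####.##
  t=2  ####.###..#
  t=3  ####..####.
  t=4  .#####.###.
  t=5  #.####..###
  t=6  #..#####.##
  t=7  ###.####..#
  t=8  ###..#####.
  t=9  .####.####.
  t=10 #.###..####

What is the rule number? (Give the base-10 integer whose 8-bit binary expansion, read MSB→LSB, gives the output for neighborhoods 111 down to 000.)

211

  [7] ### => #  t=1,i=5
  [6] ##. => #  t=1,i=0
  [5] #.# => .  t=0,i=2
  [4] #.. => #  t=0,i=4
  [3] .## => .  t=1,i=4
  [2] .#. => .  t=0,i=1
  [1] ..# => #  t=0,i=0
  [0] ... => #  t=0,i=5
  bits 11010011 = 211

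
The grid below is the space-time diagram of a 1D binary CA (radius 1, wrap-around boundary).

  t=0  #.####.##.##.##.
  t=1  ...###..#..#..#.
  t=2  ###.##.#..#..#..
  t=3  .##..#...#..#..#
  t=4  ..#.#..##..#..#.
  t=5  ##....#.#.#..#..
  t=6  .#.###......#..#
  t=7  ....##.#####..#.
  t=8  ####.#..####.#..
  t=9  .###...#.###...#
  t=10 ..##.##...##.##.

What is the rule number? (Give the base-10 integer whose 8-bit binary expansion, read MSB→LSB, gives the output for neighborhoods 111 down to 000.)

  [7] ### => #  t=0,i=3
  [6] ##. => #  t=0,i=5
  [5] #.# => .  t=0,i=1
  [4] #.. => .  t=1,i=6
  [3] .## => .  t=0,i=2
  [2] .#. => .  t=0,i=0
  [1] ..# => #  t=1,i=2
  [0] ... => #  t=1,i=0
  bits 11000011 = 195

195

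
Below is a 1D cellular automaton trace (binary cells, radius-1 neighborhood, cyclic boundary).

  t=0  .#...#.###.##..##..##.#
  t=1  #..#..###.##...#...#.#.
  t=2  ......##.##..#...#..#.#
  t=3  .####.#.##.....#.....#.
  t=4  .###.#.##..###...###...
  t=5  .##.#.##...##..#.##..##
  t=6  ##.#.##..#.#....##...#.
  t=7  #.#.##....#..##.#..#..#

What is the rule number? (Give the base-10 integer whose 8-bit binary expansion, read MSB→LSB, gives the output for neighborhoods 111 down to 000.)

  [7] ### => #  t=0,i=8
  [6] ##. => .  t=0,i=9
  [5] #.# => #  t=0,i=0
  [4] #.. => .  t=0,i=2
  [3] .## => #  t=0,i=7
  [2] .#. => .  t=0,i=1
  [1] ..# => .  t=0,i=4
  [0] ... => #  t=0,i=3
  bits 10101001 = 169

169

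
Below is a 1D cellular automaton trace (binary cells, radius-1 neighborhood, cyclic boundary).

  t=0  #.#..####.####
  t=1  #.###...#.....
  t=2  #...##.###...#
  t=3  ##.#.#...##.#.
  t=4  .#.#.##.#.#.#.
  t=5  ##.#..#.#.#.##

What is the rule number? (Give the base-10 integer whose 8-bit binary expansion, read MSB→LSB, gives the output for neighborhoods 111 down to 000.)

86

  ###|.  b7=0 t=0,i=6
  ##.|#  b6=1 t=0,i=0
  #.#|.  b5=0 t=0,i=1
  #..|#  b4=1 t=0,i=3
  .##|.  b3=0 t=0,i=5
  .#.|#  b2=1 t=0,i=2
  ..#|#  b1=1 t=0,i=4
  ...|.  b0=0 t=1,i=6
  bits 01010110 = 86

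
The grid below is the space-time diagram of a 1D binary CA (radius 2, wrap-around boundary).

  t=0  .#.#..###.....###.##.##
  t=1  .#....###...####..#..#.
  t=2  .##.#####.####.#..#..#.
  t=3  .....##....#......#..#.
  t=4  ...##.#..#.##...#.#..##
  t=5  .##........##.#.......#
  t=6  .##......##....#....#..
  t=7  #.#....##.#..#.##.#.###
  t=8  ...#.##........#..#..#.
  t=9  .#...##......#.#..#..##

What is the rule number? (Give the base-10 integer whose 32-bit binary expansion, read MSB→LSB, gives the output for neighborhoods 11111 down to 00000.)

  ##### -> #   bit 31 = 1  t=2,i=6
  ####. -> .   bit 30 = 0  t=1,i=14
  ###.# -> .   bit 29 = 0  t=0,i=16
  ###.. -> #   bit 28 = 1  t=0,i=8
  ##.## -> .   bit 27 = 0  t=0,i=17
  ##.#. -> .   bit 26 = 0  t=0,i=0
  ##..# -> .   bit 25 = 0  t=1,i=16
  ##... -> .   bit 24 = 0  t=0,i=9
  #.### -> .   bit 23 = 0  t=2,i=4
  #.##. -> #   bit 22 = 1  t=0,i=18
  #.#.# -> #   bit 21 = 1  t=0,i=1
  #.#.. -> .   bit 20 = 0  t=0,i=3
  #..## -> .   bit 19 = 0  t=0,i=5
  #..#. -> .   bit 18 = 0  t=1,i=0
  #...# -> #   bit 17 = 1  t=1,i=10
  #.... -> .   bit 16 = 0  t=0,i=10
  .#### -> #   bit 15 = 1  t=1,i=13
  .###. -> #   bit 14 = 1  t=0,i=7
  .##.# -> .   bit 13 = 0  t=0,i=19
  .##.. -> #   bit 12 = 1  t=3,i=6
  .#.## -> .   bit 11 = 0  t=4,i=10
  .#.#. -> .   bit 10 = 0  t=0,i=2
  .#..# -> .   bit 9 = 0  t=0,i=4
  .#... -> #   bit 8 = 1  t=1,i=2
  ..### -> #   bit 7 = 1  t=0,i=6
  ..##. -> .   bit 6 = 0  t=2,i=1
  ..#.# -> .   bit 5 = 0  t=4,i=9
  ..#.. -> #   bit 4 = 1  t=1,i=1
  ...## -> #   bit 3 = 1  t=0,i=13
  ...#. -> .   bit 2 = 0  t=3,i=10
  ....# -> #   bit 1 = 1  t=0,i=12
  ..... -> .   bit 0 = 0  t=0,i=11
  bits 10010000011000101101000110011010 = 2422395290

2422395290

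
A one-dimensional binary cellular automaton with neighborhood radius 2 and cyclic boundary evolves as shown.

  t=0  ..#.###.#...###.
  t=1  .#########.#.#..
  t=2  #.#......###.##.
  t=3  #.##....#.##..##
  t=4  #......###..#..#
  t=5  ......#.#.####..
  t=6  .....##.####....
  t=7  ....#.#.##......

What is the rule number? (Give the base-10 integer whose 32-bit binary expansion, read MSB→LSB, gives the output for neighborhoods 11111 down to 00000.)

  nb #####: next=.  (t=1,i=3, bit31=0)
  nb ####.: next=.  (t=1,i=8, bit30=0)
  nb ###.#: next=#  (t=0,i=6, bit29=1)
  nb ###..: next=.  (t=0,i=14, bit28=0)
  nb ##.##: next=.  (t=2,i=12, bit27=0)
  nb ##.#.: next=#  (t=0,i=7, bit26=1)
  nb ##..#: next=#  (t=3,i=12, bit25=1)
  nb ##...: next=.  (t=0,i=15, bit24=0)
  nb #.###: next=#  (t=0,i=4, bit23=1)
  nb #.##.: next=.  (t=2,i=13, bit22=0)
  nb #.#.#: next=#  (t=1,i=11, bit21=1)
  nb #.#..: next=#  (t=0,i=8, bit20=1)
  nb #..##: next=.  (t=3,i=13, bit19=0)
  nb #..#.: next=#  (t=4,i=11, bit18=1)
  nb #...#: next=.  (t=0,i=0, bit17=0)
  nb #....: next=.  (t=2,i=4, bit16=0)
  nb .####: next=#  (t=1,i=2, bit15=1)
  nb .###.: next=#  (t=0,i=5, bit14=1)
  nb .##.#: next=#  (t=2,i=14, bit13=1)
  nb .##..: next=.  (t=3,i=3, bit12=0)
  nb .#.##: next=#  (t=0,i=3, bit11=1)
  nb .#.#.: next=.  (t=1,i=12, bit10=0)
  nb .#..#: next=#  (t=4,i=13, bit9=1)
  nb .#...: next=#  (t=0,i=9, bit8=1)
  nb ..###: next=.  (t=0,i=12, bit7=0)
  nb ..##.: next=.  (t=4,i=15, bit6=0)
  nb ..#.#: next=#  (t=0,i=2, bit5=1)
  nb ..#..: next=#  (t=4,i=12, bit4=1)
  nb ...##: next=#  (t=0,i=11, bit3=1)
  nb ...#.: next=#  (t=0,i=1, bit2=1)
  nb ....#: next=.  (t=2,i=7, bit1=0)
  nb .....: next=.  (t=2,i=5, bit0=0)
  bits 00100110101101001110101100111100 = 649390908

649390908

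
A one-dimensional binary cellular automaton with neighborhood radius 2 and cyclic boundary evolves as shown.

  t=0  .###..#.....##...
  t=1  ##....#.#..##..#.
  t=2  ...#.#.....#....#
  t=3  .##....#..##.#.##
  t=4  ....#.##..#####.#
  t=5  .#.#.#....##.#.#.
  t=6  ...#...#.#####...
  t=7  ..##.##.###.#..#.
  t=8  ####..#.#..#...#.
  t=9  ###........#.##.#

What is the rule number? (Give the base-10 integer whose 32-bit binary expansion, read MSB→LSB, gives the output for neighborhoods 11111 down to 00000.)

  #####|.  b31=0 t=4,i=12
  ####.|#  b30=1 t=4,i=13
  ###.#|.  b29=0 t=4,i=14
  ###..|.  b28=0 t=0,i=3
  ##.##|.  b27=0 t=3,i=0
  ##.#.|#  b26=1 t=3,i=12
  ##..#|.  b25=0 t=0,i=4
  ##...|.  b24=0 t=0,i=14
  #.###|#  b23=1 t=6,i=9
  #.##.|.  b22=0 t=1,i=0
  #.#.#|#  b21=1 t=3,i=13
  #.#..|.  b20=0 t=1,i=8
  #..##|.  b19=0 t=1,i=10
  #..#.|.  b18=0 t=0,i=5
  #...#|#  b17=1 t=2,i=1
  #....|#  b16=1 t=0,i=8
  .####|#  b15=1 t=4,i=11
  .###.|.  b14=0 t=0,i=2
  .##.#|#  b13=1 t=3,i=11
  .##..|.  b12=0 t=0,i=13
  .#.##|#  b11=1 t=1,i=16
  .#.#.|.  b10=0 t=1,i=7
  .#..#|.  b9=0 t=1,i=9
  .#...|.  b8=0 t=0,i=7
  ..###|#  b7=1 t=0,i=1
  ..##.|#  b6=1 t=0,i=12
  ..#.#|.  b5=0 t=1,i=6
  ..#..|#  b4=1 t=0,i=6
  ...##|#  b3=1 t=0,i=0
  ...#.|#  b2=1 t=1,i=5
  ....#|.  b1=0 t=0,i=10
  .....|.  b0=0 t=0,i=9
  bits 01000100101000111010100011011100 = 1151576284

1151576284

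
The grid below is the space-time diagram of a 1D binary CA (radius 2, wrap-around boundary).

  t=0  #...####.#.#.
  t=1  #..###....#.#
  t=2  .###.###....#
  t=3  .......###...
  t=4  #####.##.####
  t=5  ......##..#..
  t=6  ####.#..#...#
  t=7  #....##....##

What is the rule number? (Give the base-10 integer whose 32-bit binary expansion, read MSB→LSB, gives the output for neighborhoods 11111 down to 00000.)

  #####|.  b31=0 t=4,i=0
  ####.|.  b30=0 t=0,i=6
  ###.#|.  b29=0 t=0,i=7
  ###..|#  b28=1 t=1,i=5
  ##.##|.  b27=0 t=2,i=4
  ##.#.|.  b26=0 t=0,i=8
  ##..#|#  b25=1 t=1,i=1
  ##...|#  b24=1 t=1,i=6
  #.###|.  b23=0 t=2,i=1
  #.##.|#  b22=1 t=1,i=12
  #.#.#|.  b21=0 t=0,i=9
  #.#..|#  b20=1 t=0,i=0
  #..##|#  b19=1 t=1,i=2
  #..#.|.  b18=0 t=5,i=9
  #...#|.  b17=0 t=0,i=2
  #....|#  b16=1 t=1,i=7
  .####|#  b15=1 t=0,i=5
  .###.|.  b14=0 t=1,i=4
  .##.#|#  b13=1 t=4,i=7
  .##..|.  b12=0 t=1,i=0
  .#.##|.  b11=0 t=1,i=11
  .#.#.|#  b10=1 t=0,i=10
  .#..#|#  b9=1 t=6,i=6
  .#...|.  b8=0 t=0,i=1
  ..###|#  b7=1 t=0,i=4
  ..##.|.  b6=0 t=5,i=6
  ..#.#|.  b5=0 t=1,i=10
  ..#..|.  b4=0 t=5,i=10
  ...##|#  b3=1 t=0,i=3
  ...#.|.  b2=0 t=1,i=9
  ....#|.  b1=0 t=1,i=8
  .....|#  b0=1 t=3,i=0
  bits 00010011010110011010011010001001 = 324642441

324642441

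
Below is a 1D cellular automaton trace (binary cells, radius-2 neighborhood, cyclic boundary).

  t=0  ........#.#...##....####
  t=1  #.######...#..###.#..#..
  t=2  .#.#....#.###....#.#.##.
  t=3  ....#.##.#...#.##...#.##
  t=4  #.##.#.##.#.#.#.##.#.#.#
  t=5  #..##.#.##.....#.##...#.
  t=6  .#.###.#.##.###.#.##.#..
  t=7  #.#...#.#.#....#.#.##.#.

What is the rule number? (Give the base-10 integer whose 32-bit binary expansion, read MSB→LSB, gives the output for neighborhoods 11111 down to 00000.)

  #####|.  b31=0 t=1,i=4
  ####.|.  b30=0 t=0,i=22
  ###.#|.  b29=0 t=1,i=16
  ###..|.  b28=0 t=0,i=23
  ##.##|.  b27=0 t=4,i=1
  ##.#.|#  b26=1 t=1,i=17
  ##..#|#  b25=1 t=2,i=23
  ##...|#  b24=1 t=0,i=0
  #.###|.  b23=0 t=1,i=2
  #.##.|.  b22=0 t=2,i=21
  #.#.#|.  b21=0 t=2,i=19
  #.#..|.  b20=0 t=0,i=10
  #..##|.  b19=0 t=1,i=13
  #..#.|.  b18=0 t=1,i=20
  #...#|.  b17=0 t=0,i=12
  #....|.  b16=0 t=0,i=1
  .####|#  b15=1 t=0,i=21
  .###.|.  b14=0 t=1,i=15
  .##.#|#  b13=1 t=3,i=7
  .##..|#  b12=1 t=0,i=15
  .#.##|#  b11=1 t=1,i=1
  .#.#.|.  b10=0 t=0,i=9
  .#..#|#  b9=1 t=1,i=12
  .#...|#  b8=1 t=0,i=11
  ..###|.  b7=0 t=0,i=20
  ..##.|#  b6=1 t=0,i=14
  ..#.#|.  b5=0 t=0,i=8
  ..#..|#  b4=1 t=1,i=11
  ...##|.  b3=0 t=0,i=13
  ...#.|#  b2=1 t=0,i=7
  ....#|#  b1=1 t=0,i=6
  .....|#  b0=1 t=0,i=2
  bits 00000111000000001011101101010111 = 117488471

117488471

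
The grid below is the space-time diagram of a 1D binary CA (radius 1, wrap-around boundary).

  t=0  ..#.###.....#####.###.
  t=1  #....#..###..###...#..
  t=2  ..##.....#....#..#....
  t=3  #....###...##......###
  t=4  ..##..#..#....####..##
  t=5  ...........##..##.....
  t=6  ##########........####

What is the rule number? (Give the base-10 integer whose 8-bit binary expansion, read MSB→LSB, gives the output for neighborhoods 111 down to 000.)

129

  nb ###: next=#  (t=0,i=5, bit7=1)
  nb ##.: next=.  (t=0,i=6, bit6=0)
  nb #.#: next=.  (t=0,i=3, bit5=0)
  nb #..: next=.  (t=0,i=7, bit4=0)
  nb .##: next=.  (t=0,i=4, bit3=0)
  nb .#.: next=.  (t=0,i=2, bit2=0)
  nb ..#: next=.  (t=0,i=1, bit1=0)
  nb ...: next=#  (t=0,i=0, bit0=1)
  bits 10000001 = 129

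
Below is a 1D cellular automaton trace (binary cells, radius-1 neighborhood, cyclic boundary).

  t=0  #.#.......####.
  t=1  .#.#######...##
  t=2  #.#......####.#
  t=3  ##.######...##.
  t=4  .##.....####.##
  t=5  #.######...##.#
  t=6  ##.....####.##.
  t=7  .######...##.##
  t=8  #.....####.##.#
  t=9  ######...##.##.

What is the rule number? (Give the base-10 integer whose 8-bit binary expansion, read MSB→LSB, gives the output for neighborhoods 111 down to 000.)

115

  nb ###: next=.  (t=0,i=11, bit7=0)
  nb ##.: next=#  (t=0,i=13, bit6=1)
  nb #.#: next=#  (t=0,i=1, bit5=1)
  nb #..: next=#  (t=0,i=3, bit4=1)
  nb .##: next=.  (t=0,i=10, bit3=0)
  nb .#.: next=.  (t=0,i=0, bit2=0)
  nb ..#: next=#  (t=0,i=9, bit1=1)
  nb ...: next=#  (t=0,i=4, bit0=1)
  bits 01110011 = 115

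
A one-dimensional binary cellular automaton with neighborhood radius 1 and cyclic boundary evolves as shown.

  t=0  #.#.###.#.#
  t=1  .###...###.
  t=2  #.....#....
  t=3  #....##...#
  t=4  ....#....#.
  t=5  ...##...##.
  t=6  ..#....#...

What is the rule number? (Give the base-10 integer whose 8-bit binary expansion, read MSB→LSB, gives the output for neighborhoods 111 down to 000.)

38

  ### -> .   bit 7 = 0  t=0,i=5
  ##. -> .   bit 6 = 0  t=0,i=0
  #.# -> #   bit 5 = 1  t=0,i=1
  #.. -> .   bit 4 = 0  t=1,i=4
  .## -> .   bit 3 = 0  t=0,i=4
  .#. -> #   bit 2 = 1  t=0,i=2
  ..# -> #   bit 1 = 1  t=1,i=0
  ... -> .   bit 0 = 0  t=1,i=5
  bits 00100110 = 38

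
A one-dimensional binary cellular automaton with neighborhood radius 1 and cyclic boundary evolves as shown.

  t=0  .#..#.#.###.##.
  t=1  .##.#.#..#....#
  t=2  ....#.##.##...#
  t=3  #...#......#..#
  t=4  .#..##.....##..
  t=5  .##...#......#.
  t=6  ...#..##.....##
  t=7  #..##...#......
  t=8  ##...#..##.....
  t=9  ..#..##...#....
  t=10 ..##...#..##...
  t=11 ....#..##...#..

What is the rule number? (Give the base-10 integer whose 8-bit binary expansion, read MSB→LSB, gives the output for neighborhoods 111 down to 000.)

  [7] ### => #  t=0,i=9
  [6] ##. => .  t=0,i=10
  [5] #.# => .  t=0,i=5
  [4] #.. => #  t=0,i=2
  [3] .## => .  t=0,i=8
  [2] .#. => #  t=0,i=1
  [1] ..# => .  t=0,i=0
  [0] ... => .  t=1,i=11
  bits 10010100 = 148

148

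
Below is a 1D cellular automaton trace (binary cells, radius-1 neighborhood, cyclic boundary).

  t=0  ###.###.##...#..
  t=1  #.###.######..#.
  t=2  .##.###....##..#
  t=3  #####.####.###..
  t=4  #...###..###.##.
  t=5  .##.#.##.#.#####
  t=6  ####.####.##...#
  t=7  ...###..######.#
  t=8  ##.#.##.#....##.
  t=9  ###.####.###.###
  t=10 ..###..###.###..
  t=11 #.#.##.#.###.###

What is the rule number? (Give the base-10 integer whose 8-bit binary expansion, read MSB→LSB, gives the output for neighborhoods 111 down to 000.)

  [7] ### => .  t=0,i=1
  [6] ##. => #  t=0,i=2
  [5] #.# => #  t=0,i=3
  [4] #.. => #  t=0,i=10
  [3] .## => #  t=0,i=0
  [2] .#. => .  t=0,i=13
  [1] ..# => .  t=0,i=12
  [0] ... => #  t=0,i=11
  bits 01111001 = 121

121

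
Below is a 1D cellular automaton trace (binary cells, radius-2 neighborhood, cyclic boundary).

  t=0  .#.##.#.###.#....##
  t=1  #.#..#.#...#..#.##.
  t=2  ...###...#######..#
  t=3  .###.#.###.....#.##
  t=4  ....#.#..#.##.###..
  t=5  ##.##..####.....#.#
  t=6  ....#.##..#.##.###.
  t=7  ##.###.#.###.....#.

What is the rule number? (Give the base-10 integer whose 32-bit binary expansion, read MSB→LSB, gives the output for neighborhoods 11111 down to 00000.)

  #####|.  b31=0 t=2,i=11
  ####.|.  b30=0 t=2,i=14
  ###.#|.  b29=0 t=0,i=10
  ###..|#  b28=1 t=2,i=5
  ##.##|.  b27=0 t=3,i=0
  ##.#.|#  b26=1 t=0,i=0
  ##..#|.  b25=0 t=2,i=16
  ##...|.  b24=0 t=2,i=6
  #.###|.  b23=0 t=0,i=8
  #.##.|.  b22=0 t=0,i=3
  #.#.#|.  b21=0 t=0,i=1
  #.#..|.  b20=0 t=0,i=12
  #..##|#  b19=1 t=5,i=6
  #..#.|#  b18=1 t=1,i=4
  #...#|#  b17=1 t=1,i=9
  #....|#  b16=1 t=0,i=14
  .####|.  b15=0 t=2,i=10
  .###.|.  b14=0 t=0,i=9
  .##.#|.  b13=0 t=0,i=4
  .##..|#  b12=1 t=5,i=4
  .#.##|#  b11=1 t=0,i=2
  .#.#.|.  b10=0 t=1,i=1
  .#..#|#  b9=1 t=1,i=3
  .#...|.  b8=0 t=0,i=13
  ..###|#  b7=1 t=2,i=3
  ..##.|#  b6=1 t=0,i=17
  ..#.#|#  b5=1 t=1,i=5
  ..#..|#  b4=1 t=1,i=11
  ...##|#  b3=1 t=0,i=16
  ...#.|#  b2=1 t=1,i=10
  ....#|.  b1=0 t=0,i=15
  .....|#  b0=1 t=3,i=12
  bits 00010100000011110001101011111101 = 336534269

336534269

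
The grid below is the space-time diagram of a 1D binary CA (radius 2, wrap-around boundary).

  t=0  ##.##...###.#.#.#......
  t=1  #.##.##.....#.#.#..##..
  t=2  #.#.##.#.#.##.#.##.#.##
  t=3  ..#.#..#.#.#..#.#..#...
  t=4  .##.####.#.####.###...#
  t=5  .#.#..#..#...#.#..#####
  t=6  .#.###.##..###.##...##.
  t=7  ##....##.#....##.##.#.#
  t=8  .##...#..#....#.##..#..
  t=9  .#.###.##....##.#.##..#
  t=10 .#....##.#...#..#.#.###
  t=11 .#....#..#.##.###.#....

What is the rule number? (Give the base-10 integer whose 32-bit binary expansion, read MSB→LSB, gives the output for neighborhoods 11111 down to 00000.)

3681944165

  ##### -> #   bit 31 = 1  t=5,i=20
  ####. -> #   bit 30 = 1  t=4,i=6
  ###.# -> .   bit 29 = 0  t=0,i=10
  ###.. -> #   bit 28 = 1  t=4,i=18
  ##.## -> #   bit 27 = 1  t=0,i=2
  ##.#. -> .   bit 26 = 0  t=0,i=11
  ##..# -> #   bit 25 = 1  t=1,i=21
  ##... -> #   bit 24 = 1  t=0,i=5
  #.### -> .   bit 23 = 0  t=2,i=21
  #.##. -> #   bit 22 = 1  t=0,i=3
  #.#.# -> #   bit 21 = 1  t=0,i=12
  #.#.. -> #   bit 20 = 1  t=0,i=16
  #..## -> .   bit 19 = 0  t=1,i=18
  #..#. -> #   bit 18 = 1  t=1,i=22
  #...# -> #   bit 17 = 1  t=0,i=6
  #.... -> .   bit 16 = 0  t=0,i=18
  .#### -> .   bit 15 = 0  t=4,i=5
  .###. -> .   bit 14 = 0  t=0,i=9
  .##.# -> .   bit 13 = 0  t=0,i=1
  .##.. -> .   bit 12 = 0  t=0,i=4
  .#.## -> .   bit 11 = 0  t=1,i=1
  .#.#. -> .   bit 10 = 0  t=0,i=13
  .#..# -> #   bit 9 = 1  t=1,i=17
  .#... -> .   bit 8 = 0  t=0,i=17
  ..### -> .   bit 7 = 0  t=0,i=8
  ..##. -> #   bit 6 = 1  t=0,i=0
  ..#.# -> #   bit 5 = 1  t=1,i=0
  ..#.. -> .   bit 4 = 0  t=3,i=19
  ...## -> .   bit 3 = 0  t=0,i=7
  ...#. -> #   bit 2 = 1  t=1,i=11
  ....# -> .   bit 1 = 0  t=0,i=21
  ..... -> #   bit 0 = 1  t=0,i=19
  bits 11011011011101100000001001100101 = 3681944165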